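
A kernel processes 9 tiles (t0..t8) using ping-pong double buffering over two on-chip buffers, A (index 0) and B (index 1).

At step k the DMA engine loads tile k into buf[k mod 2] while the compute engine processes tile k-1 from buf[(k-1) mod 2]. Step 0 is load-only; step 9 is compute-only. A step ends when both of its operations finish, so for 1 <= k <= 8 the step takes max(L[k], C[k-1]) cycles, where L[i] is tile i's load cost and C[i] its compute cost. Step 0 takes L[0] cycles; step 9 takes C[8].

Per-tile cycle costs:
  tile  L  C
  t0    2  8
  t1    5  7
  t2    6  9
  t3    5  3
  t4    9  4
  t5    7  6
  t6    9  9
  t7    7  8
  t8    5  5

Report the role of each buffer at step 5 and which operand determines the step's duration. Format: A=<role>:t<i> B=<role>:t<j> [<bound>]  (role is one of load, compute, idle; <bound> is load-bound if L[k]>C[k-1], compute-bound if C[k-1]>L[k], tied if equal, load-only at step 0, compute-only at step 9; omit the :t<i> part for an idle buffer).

  0. 2=2c; end=2; A:t0 B:-
  1. max(5,8)=8c; end=10; A:t0 B:t1
  2. max(6,7)=7c; end=17; A:t2 B:t1
  3. max(5,9)=9c; end=26; A:t2 B:t3
  4. max(9,3)=9c; end=35; A:t4 B:t3
  5. max(7,4)=7c; end=42; A:t4 B:t5
  6. max(9,6)=9c; end=51; A:t6 B:t5
  7. max(7,9)=9c; end=60; A:t6 B:t7
  8. max(5,8)=8c; end=68; A:t8 B:t7
  9. 5=5c; end=73; A:t8 B:t7

step 5: A=compute:t4 B=load:t5 [load-bound]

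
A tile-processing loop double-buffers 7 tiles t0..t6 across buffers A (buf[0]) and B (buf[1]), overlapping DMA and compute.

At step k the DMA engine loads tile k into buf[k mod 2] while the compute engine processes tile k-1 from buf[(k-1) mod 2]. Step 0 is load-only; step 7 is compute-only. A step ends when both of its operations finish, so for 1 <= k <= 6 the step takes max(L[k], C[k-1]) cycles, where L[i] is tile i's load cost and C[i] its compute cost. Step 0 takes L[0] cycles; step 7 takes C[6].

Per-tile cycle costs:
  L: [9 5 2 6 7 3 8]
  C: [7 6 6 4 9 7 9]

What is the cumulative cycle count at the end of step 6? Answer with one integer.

end_cycle[6] = 52

k=0 load=t0/9c comp=- wait=9 total=9
k=1 load=t1/5c comp=t0/7c wait=7 total=16
k=2 load=t2/2c comp=t1/6c wait=6 total=22
k=3 load=t3/6c comp=t2/6c wait=6 total=28
k=4 load=t4/7c comp=t3/4c wait=7 total=35
k=5 load=t5/3c comp=t4/9c wait=9 total=44
k=6 load=t6/8c comp=t5/7c wait=8 total=52
k=7 load=- comp=t6/9c wait=9 total=61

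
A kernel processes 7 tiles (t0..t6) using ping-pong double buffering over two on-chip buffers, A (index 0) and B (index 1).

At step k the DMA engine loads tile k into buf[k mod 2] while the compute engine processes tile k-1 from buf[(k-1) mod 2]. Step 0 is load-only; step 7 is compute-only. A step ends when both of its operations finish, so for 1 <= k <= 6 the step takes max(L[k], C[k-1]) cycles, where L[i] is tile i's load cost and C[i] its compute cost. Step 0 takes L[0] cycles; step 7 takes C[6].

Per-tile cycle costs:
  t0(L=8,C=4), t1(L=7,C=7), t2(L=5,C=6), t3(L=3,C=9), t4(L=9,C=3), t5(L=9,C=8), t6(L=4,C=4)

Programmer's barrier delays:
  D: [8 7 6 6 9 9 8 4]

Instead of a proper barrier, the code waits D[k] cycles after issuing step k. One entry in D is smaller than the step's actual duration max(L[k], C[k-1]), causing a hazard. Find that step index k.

k=0 barrier L[0]=8→8c, D[0]=8 ok
k=1 barrier max(L[1]=7,C[0]=4)→7c, D[1]=7 ok
k=2 barrier max(L[2]=5,C[1]=7)→7c, D[2]=6 SHORT
k=3 barrier max(L[3]=3,C[2]=6)→6c, D[3]=6 ok
k=4 barrier max(L[4]=9,C[3]=9)→9c, D[4]=9 ok
k=5 barrier max(L[5]=9,C[4]=3)→9c, D[5]=9 ok
k=6 barrier max(L[6]=4,C[5]=8)→8c, D[6]=8 ok
k=7 barrier C[6]=4→4c, D[7]=4 ok

hazard at step 2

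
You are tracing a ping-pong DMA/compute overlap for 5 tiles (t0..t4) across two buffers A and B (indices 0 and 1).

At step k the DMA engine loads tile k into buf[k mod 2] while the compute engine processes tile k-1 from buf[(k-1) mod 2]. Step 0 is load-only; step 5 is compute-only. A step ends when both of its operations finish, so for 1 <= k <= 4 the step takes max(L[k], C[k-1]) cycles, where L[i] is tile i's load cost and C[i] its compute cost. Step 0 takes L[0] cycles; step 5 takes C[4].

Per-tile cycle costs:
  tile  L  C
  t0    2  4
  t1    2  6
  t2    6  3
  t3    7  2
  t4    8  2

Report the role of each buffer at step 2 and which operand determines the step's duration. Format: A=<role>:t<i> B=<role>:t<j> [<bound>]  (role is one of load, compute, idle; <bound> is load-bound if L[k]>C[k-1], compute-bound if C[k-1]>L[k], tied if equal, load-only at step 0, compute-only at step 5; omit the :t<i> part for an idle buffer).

step 2: A=load:t2 B=compute:t1 [tied]

[0] DMA t0→A (2c) ∥ CU idle ⇒ 2c, clock 2
[1] DMA t1→B (2c) ∥ CU A:t0 (4c) ⇒ 4c, clock 6
[2] DMA t2→A (6c) ∥ CU B:t1 (6c) ⇒ 6c, clock 12
[3] DMA t3→B (7c) ∥ CU A:t2 (3c) ⇒ 7c, clock 19
[4] DMA t4→A (8c) ∥ CU B:t3 (2c) ⇒ 8c, clock 27
[5] DMA idle ∥ CU A:t4 (2c) ⇒ 2c, clock 29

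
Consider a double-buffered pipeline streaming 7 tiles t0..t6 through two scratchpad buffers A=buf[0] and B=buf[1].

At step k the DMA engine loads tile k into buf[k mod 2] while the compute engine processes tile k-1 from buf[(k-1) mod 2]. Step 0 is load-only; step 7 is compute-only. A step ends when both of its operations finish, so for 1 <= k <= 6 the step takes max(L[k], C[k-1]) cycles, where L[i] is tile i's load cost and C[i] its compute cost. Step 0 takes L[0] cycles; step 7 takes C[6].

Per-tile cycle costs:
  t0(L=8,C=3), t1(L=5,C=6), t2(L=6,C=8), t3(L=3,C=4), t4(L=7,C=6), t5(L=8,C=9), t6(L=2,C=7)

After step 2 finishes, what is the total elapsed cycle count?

end_cycle[2] = 19

  0. 8=8c; end=8; A:t0 B:-
  1. max(5,3)=5c; end=13; A:t0 B:t1
  2. max(6,6)=6c; end=19; A:t2 B:t1
  3. max(3,8)=8c; end=27; A:t2 B:t3
  4. max(7,4)=7c; end=34; A:t4 B:t3
  5. max(8,6)=8c; end=42; A:t4 B:t5
  6. max(2,9)=9c; end=51; A:t6 B:t5
  7. 7=7c; end=58; A:t6 B:t5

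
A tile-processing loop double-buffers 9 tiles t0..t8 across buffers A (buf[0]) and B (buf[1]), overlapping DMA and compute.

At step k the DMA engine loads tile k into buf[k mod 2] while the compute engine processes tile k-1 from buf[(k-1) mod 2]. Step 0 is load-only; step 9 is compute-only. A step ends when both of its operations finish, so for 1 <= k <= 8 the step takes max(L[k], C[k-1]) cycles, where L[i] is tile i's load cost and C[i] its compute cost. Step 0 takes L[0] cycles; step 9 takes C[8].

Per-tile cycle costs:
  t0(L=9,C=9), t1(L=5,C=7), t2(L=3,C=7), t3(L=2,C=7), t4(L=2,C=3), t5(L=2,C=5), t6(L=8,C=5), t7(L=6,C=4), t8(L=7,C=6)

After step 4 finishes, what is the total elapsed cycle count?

end_cycle[4] = 39

[0] DMA t0→A (9c) ∥ CU idle ⇒ 9c, clock 9
[1] DMA t1→B (5c) ∥ CU A:t0 (9c) ⇒ 9c, clock 18
[2] DMA t2→A (3c) ∥ CU B:t1 (7c) ⇒ 7c, clock 25
[3] DMA t3→B (2c) ∥ CU A:t2 (7c) ⇒ 7c, clock 32
[4] DMA t4→A (2c) ∥ CU B:t3 (7c) ⇒ 7c, clock 39
[5] DMA t5→B (2c) ∥ CU A:t4 (3c) ⇒ 3c, clock 42
[6] DMA t6→A (8c) ∥ CU B:t5 (5c) ⇒ 8c, clock 50
[7] DMA t7→B (6c) ∥ CU A:t6 (5c) ⇒ 6c, clock 56
[8] DMA t8→A (7c) ∥ CU B:t7 (4c) ⇒ 7c, clock 63
[9] DMA idle ∥ CU A:t8 (6c) ⇒ 6c, clock 69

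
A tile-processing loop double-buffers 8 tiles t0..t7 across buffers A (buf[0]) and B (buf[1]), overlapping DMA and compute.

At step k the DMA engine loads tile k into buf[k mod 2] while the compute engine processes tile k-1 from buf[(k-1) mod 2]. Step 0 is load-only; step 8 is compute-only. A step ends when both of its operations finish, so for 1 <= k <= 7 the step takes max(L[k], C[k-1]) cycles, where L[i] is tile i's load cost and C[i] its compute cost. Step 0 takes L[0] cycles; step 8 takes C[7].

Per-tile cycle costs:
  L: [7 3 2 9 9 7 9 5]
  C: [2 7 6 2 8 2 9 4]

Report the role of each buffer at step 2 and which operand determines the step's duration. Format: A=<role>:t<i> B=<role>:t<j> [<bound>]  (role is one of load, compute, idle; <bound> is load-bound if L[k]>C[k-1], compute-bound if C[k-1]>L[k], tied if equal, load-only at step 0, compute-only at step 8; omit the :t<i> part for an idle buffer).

step 2: A=load:t2 B=compute:t1 [compute-bound]

[0] DMA t0→A (7c) ∥ CU idle ⇒ 7c, clock 7
[1] DMA t1→B (3c) ∥ CU A:t0 (2c) ⇒ 3c, clock 10
[2] DMA t2→A (2c) ∥ CU B:t1 (7c) ⇒ 7c, clock 17
[3] DMA t3→B (9c) ∥ CU A:t2 (6c) ⇒ 9c, clock 26
[4] DMA t4→A (9c) ∥ CU B:t3 (2c) ⇒ 9c, clock 35
[5] DMA t5→B (7c) ∥ CU A:t4 (8c) ⇒ 8c, clock 43
[6] DMA t6→A (9c) ∥ CU B:t5 (2c) ⇒ 9c, clock 52
[7] DMA t7→B (5c) ∥ CU A:t6 (9c) ⇒ 9c, clock 61
[8] DMA idle ∥ CU B:t7 (4c) ⇒ 4c, clock 65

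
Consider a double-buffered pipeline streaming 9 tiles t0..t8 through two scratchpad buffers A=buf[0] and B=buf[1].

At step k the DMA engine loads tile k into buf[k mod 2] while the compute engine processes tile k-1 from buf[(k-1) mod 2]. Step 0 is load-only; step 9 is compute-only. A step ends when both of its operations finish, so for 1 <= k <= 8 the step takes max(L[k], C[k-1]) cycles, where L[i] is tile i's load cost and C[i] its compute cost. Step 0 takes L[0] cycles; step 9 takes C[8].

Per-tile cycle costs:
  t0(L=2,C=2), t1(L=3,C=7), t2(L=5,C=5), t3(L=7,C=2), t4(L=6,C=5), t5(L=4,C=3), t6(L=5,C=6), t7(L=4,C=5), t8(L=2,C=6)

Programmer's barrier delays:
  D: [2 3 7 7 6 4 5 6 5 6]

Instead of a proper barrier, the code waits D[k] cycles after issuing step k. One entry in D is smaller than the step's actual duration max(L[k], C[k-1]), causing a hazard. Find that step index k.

hazard at step 5

step 0: need L[0]=2 = 2; D[0]=2 ok
step 1: need max(L[1]=3,C[0]=2) = 3; D[1]=3 ok
step 2: need max(L[2]=5,C[1]=7) = 7; D[2]=7 ok
step 3: need max(L[3]=7,C[2]=5) = 7; D[3]=7 ok
step 4: need max(L[4]=6,C[3]=2) = 6; D[4]=6 ok
step 5: need max(L[5]=4,C[4]=5) = 5; D[5]=4 SHORT
step 6: need max(L[6]=5,C[5]=3) = 5; D[6]=5 ok
step 7: need max(L[7]=4,C[6]=6) = 6; D[7]=6 ok
step 8: need max(L[8]=2,C[7]=5) = 5; D[8]=5 ok
step 9: need C[8]=6 = 6; D[9]=6 ok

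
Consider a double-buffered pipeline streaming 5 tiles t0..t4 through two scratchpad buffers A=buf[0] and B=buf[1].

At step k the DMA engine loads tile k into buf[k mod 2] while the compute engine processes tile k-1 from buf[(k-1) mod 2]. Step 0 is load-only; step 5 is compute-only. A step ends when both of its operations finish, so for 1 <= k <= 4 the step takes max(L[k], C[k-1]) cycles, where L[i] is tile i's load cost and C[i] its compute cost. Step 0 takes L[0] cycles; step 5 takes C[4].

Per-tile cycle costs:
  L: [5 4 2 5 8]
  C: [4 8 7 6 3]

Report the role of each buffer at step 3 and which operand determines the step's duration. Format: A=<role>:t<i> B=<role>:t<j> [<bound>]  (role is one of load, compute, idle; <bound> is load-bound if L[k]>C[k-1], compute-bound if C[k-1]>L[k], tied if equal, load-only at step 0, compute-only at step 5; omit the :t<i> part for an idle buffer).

step 3: A=compute:t2 B=load:t3 [compute-bound]

step 0: L[0]=5 → dur=5, Σ=5 | A=load:t0 B=idle [load-only]
step 1: L[1]=4 C[0]=4 → dur=4, Σ=9 | A=compute:t0 B=load:t1 [tied]
step 2: L[2]=2 C[1]=8 → dur=8, Σ=17 | A=load:t2 B=compute:t1 [compute-bound]
step 3: L[3]=5 C[2]=7 → dur=7, Σ=24 | A=compute:t2 B=load:t3 [compute-bound]
step 4: L[4]=8 C[3]=6 → dur=8, Σ=32 | A=load:t4 B=compute:t3 [load-bound]
step 5: C[4]=3 → dur=3, Σ=35 | A=compute:t4 B=idle [compute-only]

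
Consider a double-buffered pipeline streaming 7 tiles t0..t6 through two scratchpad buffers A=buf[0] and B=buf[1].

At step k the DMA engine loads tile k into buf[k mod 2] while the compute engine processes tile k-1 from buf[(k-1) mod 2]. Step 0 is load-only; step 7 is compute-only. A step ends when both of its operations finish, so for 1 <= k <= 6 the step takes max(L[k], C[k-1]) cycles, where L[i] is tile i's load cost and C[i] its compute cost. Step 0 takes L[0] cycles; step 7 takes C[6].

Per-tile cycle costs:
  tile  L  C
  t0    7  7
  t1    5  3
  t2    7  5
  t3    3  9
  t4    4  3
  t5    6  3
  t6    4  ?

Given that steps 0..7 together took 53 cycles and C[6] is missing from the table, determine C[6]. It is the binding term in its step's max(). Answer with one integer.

step 0 | dur = L[0]=7 = 7
step 1 | dur = max(L[1]=5, C[0]=7) = 7
step 2 | dur = max(L[2]=7, C[1]=3) = 7
step 3 | dur = max(L[3]=3, C[2]=5) = 5
step 4 | dur = max(L[4]=4, C[3]=9) = 9
step 5 | dur = max(L[5]=6, C[4]=3) = 6
step 6 | dur = max(L[6]=4, C[5]=3) = 4
step 7 | dur = C[6]=? = C[6]  (unknown; binding)
sum of known step durations = 45
dur[7] = total - known = 53 - 45 = 8
C[6] is the binding max in step 7, so C[6] = dur[7] = 8

C[6] = 8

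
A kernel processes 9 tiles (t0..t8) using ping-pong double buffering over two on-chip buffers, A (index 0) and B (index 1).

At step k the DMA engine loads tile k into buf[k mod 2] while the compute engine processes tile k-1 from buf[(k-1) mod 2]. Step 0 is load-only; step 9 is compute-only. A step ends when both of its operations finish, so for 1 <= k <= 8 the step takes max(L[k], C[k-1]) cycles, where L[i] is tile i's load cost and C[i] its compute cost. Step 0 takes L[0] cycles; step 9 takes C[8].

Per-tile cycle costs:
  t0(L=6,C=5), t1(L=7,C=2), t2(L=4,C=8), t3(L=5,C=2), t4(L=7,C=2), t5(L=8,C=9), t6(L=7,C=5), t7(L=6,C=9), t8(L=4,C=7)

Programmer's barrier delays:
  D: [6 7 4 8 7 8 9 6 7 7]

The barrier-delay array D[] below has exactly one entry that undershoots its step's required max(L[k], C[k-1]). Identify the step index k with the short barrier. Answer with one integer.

hazard at step 8

k=0 barrier L[0]=6→6c, D[0]=6 ok
k=1 barrier max(L[1]=7,C[0]=5)→7c, D[1]=7 ok
k=2 barrier max(L[2]=4,C[1]=2)→4c, D[2]=4 ok
k=3 barrier max(L[3]=5,C[2]=8)→8c, D[3]=8 ok
k=4 barrier max(L[4]=7,C[3]=2)→7c, D[4]=7 ok
k=5 barrier max(L[5]=8,C[4]=2)→8c, D[5]=8 ok
k=6 barrier max(L[6]=7,C[5]=9)→9c, D[6]=9 ok
k=7 barrier max(L[7]=6,C[6]=5)→6c, D[7]=6 ok
k=8 barrier max(L[8]=4,C[7]=9)→9c, D[8]=7 SHORT
k=9 barrier C[8]=7→7c, D[9]=7 ok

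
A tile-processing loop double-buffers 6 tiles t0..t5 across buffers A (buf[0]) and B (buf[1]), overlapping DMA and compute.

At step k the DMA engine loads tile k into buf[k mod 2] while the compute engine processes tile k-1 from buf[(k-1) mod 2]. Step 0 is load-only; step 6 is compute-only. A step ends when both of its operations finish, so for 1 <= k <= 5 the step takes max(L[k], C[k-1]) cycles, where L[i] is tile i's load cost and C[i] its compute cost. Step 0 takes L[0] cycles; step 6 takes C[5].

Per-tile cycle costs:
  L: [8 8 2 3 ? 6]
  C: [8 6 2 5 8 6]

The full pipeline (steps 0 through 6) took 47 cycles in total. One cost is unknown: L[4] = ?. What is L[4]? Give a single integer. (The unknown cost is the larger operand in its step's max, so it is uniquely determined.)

step 0 | dur = L[0]=8 = 8
step 1 | dur = max(L[1]=8, C[0]=8) = 8
step 2 | dur = max(L[2]=2, C[1]=6) = 6
step 3 | dur = max(L[3]=3, C[2]=2) = 3
step 4 | dur = max(L[4]=?, C[3]=5) = L[4]  (unknown; binding)
step 5 | dur = max(L[5]=6, C[4]=8) = 8
step 6 | dur = C[5]=6 = 6
sum of known step durations = 39
dur[4] = total - known = 47 - 39 = 8
L[4] is the binding max in step 4, so L[4] = dur[4] = 8

L[4] = 8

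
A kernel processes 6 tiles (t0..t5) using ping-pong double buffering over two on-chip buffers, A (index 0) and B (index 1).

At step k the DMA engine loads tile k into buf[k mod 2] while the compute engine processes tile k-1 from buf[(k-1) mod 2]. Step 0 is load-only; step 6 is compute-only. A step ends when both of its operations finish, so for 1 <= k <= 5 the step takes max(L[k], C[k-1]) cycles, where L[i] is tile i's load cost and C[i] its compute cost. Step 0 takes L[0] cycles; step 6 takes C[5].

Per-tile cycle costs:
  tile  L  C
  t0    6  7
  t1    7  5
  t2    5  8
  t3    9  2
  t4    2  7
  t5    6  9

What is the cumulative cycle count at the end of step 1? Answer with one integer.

step 0: L[0]=6 → dur=6, Σ=6 | A=load:t0 B=idle [load-only]
step 1: L[1]=7 C[0]=7 → dur=7, Σ=13 | A=compute:t0 B=load:t1 [tied]
step 2: L[2]=5 C[1]=5 → dur=5, Σ=18 | A=load:t2 B=compute:t1 [tied]
step 3: L[3]=9 C[2]=8 → dur=9, Σ=27 | A=compute:t2 B=load:t3 [load-bound]
step 4: L[4]=2 C[3]=2 → dur=2, Σ=29 | A=load:t4 B=compute:t3 [tied]
step 5: L[5]=6 C[4]=7 → dur=7, Σ=36 | A=compute:t4 B=load:t5 [compute-bound]
step 6: C[5]=9 → dur=9, Σ=45 | A=idle B=compute:t5 [compute-only]

end_cycle[1] = 13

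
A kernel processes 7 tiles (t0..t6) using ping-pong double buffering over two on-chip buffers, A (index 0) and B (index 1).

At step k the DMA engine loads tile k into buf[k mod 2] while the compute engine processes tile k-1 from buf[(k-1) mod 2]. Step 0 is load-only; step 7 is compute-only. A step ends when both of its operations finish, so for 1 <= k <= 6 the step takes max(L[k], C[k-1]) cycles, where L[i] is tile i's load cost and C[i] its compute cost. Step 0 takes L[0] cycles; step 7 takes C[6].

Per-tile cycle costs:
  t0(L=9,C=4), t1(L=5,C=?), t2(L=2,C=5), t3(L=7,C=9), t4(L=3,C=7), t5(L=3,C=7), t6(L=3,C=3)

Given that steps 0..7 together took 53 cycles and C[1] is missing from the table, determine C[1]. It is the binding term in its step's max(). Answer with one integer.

C[1] = 6

step 0 → dur = L[0]=9 = 9
step 1 → dur = max(L[1]=5, C[0]=4) = 5
step 2 → dur = max(L[2]=2, C[1]=?) = C[1]  (unknown; binding)
step 3 → dur = max(L[3]=7, C[2]=5) = 7
step 4 → dur = max(L[4]=3, C[3]=9) = 9
step 5 → dur = max(L[5]=3, C[4]=7) = 7
step 6 → dur = max(L[6]=3, C[5]=7) = 7
step 7 → dur = C[6]=3 = 3
sum of known step durations = 47
dur[2] = total - known = 53 - 47 = 6
C[1] is the binding max in step 2, so C[1] = dur[2] = 6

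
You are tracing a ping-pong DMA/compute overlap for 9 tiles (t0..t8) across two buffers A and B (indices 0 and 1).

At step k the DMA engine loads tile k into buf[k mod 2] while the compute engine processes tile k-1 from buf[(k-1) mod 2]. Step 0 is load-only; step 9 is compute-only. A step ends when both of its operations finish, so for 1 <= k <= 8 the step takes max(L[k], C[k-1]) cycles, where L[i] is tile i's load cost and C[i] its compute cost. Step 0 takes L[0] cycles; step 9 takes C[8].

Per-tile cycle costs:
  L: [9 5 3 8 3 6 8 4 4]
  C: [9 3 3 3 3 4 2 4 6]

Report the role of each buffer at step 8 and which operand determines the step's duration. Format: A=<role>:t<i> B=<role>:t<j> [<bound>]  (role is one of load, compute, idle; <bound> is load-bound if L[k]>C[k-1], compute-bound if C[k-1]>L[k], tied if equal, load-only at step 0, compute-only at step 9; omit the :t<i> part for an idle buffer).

[0] DMA t0→A (9c) ∥ CU idle ⇒ 9c, clock 9
[1] DMA t1→B (5c) ∥ CU A:t0 (9c) ⇒ 9c, clock 18
[2] DMA t2→A (3c) ∥ CU B:t1 (3c) ⇒ 3c, clock 21
[3] DMA t3→B (8c) ∥ CU A:t2 (3c) ⇒ 8c, clock 29
[4] DMA t4→A (3c) ∥ CU B:t3 (3c) ⇒ 3c, clock 32
[5] DMA t5→B (6c) ∥ CU A:t4 (3c) ⇒ 6c, clock 38
[6] DMA t6→A (8c) ∥ CU B:t5 (4c) ⇒ 8c, clock 46
[7] DMA t7→B (4c) ∥ CU A:t6 (2c) ⇒ 4c, clock 50
[8] DMA t8→A (4c) ∥ CU B:t7 (4c) ⇒ 4c, clock 54
[9] DMA idle ∥ CU A:t8 (6c) ⇒ 6c, clock 60

step 8: A=load:t8 B=compute:t7 [tied]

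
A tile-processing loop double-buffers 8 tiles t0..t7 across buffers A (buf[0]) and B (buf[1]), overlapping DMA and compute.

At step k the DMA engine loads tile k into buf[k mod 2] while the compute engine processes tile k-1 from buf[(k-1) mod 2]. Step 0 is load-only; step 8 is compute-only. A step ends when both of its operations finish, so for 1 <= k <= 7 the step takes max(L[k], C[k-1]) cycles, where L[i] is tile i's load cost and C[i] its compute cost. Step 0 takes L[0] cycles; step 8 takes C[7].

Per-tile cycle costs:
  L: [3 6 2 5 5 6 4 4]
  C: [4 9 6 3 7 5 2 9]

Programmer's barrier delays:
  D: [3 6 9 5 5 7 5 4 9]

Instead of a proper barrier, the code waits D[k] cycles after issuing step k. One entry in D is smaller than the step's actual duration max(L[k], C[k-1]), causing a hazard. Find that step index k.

hazard at step 3

step 0: need L[0]=3 = 3; D[0]=3 ok
step 1: need max(L[1]=6,C[0]=4) = 6; D[1]=6 ok
step 2: need max(L[2]=2,C[1]=9) = 9; D[2]=9 ok
step 3: need max(L[3]=5,C[2]=6) = 6; D[3]=5 SHORT
step 4: need max(L[4]=5,C[3]=3) = 5; D[4]=5 ok
step 5: need max(L[5]=6,C[4]=7) = 7; D[5]=7 ok
step 6: need max(L[6]=4,C[5]=5) = 5; D[6]=5 ok
step 7: need max(L[7]=4,C[6]=2) = 4; D[7]=4 ok
step 8: need C[7]=9 = 9; D[8]=9 ok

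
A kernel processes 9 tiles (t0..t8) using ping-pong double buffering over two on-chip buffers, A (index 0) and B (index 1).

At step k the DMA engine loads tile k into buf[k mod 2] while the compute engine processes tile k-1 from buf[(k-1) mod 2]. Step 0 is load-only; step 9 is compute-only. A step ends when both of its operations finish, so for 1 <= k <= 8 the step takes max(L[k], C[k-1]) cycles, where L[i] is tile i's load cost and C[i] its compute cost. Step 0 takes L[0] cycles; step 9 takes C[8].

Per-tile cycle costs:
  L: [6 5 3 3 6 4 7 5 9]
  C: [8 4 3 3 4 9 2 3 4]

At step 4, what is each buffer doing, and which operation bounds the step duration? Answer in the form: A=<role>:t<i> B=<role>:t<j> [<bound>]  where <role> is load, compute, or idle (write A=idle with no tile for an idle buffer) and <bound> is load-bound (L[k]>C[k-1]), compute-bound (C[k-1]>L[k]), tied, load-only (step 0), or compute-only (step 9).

step 0: L[0]=6 → dur=6, Σ=6 | A=load:t0 B=idle [load-only]
step 1: L[1]=5 C[0]=8 → dur=8, Σ=14 | A=compute:t0 B=load:t1 [compute-bound]
step 2: L[2]=3 C[1]=4 → dur=4, Σ=18 | A=load:t2 B=compute:t1 [compute-bound]
step 3: L[3]=3 C[2]=3 → dur=3, Σ=21 | A=compute:t2 B=load:t3 [tied]
step 4: L[4]=6 C[3]=3 → dur=6, Σ=27 | A=load:t4 B=compute:t3 [load-bound]
step 5: L[5]=4 C[4]=4 → dur=4, Σ=31 | A=compute:t4 B=load:t5 [tied]
step 6: L[6]=7 C[5]=9 → dur=9, Σ=40 | A=load:t6 B=compute:t5 [compute-bound]
step 7: L[7]=5 C[6]=2 → dur=5, Σ=45 | A=compute:t6 B=load:t7 [load-bound]
step 8: L[8]=9 C[7]=3 → dur=9, Σ=54 | A=load:t8 B=compute:t7 [load-bound]
step 9: C[8]=4 → dur=4, Σ=58 | A=compute:t8 B=idle [compute-only]

step 4: A=load:t4 B=compute:t3 [load-bound]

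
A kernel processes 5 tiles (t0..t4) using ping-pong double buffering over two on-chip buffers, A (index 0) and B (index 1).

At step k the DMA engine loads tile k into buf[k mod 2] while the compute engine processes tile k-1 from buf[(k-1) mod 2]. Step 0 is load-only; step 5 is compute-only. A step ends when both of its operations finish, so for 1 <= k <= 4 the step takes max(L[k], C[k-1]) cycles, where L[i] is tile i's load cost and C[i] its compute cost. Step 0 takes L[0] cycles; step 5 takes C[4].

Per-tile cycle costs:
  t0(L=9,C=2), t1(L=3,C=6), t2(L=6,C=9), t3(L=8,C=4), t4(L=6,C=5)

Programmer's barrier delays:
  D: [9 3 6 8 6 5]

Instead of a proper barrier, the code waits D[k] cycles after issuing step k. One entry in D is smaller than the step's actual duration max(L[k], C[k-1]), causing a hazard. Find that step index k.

hazard at step 3

k=0 barrier L[0]=9→9c, D[0]=9 ok
k=1 barrier max(L[1]=3,C[0]=2)→3c, D[1]=3 ok
k=2 barrier max(L[2]=6,C[1]=6)→6c, D[2]=6 ok
k=3 barrier max(L[3]=8,C[2]=9)→9c, D[3]=8 SHORT
k=4 barrier max(L[4]=6,C[3]=4)→6c, D[4]=6 ok
k=5 barrier C[4]=5→5c, D[5]=5 ok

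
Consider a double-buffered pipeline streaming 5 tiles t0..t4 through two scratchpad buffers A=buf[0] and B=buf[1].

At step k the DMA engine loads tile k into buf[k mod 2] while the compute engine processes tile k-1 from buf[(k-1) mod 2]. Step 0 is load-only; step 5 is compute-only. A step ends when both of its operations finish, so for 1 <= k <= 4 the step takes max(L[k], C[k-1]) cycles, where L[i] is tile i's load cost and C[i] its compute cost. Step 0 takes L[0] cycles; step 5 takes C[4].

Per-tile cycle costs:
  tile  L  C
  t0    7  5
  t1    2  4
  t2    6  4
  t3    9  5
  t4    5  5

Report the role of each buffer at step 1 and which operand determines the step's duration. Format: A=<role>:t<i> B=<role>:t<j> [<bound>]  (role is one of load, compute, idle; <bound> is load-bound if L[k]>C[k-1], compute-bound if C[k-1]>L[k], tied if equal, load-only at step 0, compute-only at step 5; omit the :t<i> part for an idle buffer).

k=0 load=t0/7c comp=- wait=7 total=7
k=1 load=t1/2c comp=t0/5c wait=5 total=12
k=2 load=t2/6c comp=t1/4c wait=6 total=18
k=3 load=t3/9c comp=t2/4c wait=9 total=27
k=4 load=t4/5c comp=t3/5c wait=5 total=32
k=5 load=- comp=t4/5c wait=5 total=37

step 1: A=compute:t0 B=load:t1 [compute-bound]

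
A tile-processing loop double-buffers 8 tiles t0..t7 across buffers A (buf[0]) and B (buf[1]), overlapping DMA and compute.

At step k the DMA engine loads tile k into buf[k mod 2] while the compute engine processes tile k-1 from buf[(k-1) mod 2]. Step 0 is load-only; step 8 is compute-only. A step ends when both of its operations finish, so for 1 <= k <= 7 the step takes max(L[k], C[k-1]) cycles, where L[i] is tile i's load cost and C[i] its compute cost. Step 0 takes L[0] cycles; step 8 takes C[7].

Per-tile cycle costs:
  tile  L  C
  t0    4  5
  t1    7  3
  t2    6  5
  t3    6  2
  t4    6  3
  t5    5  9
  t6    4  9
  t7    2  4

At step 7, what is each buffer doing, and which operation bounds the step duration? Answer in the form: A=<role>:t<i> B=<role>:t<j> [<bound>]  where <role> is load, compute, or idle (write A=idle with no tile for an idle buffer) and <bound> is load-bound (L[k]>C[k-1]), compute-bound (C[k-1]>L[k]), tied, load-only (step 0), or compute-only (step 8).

step 7: A=compute:t6 B=load:t7 [compute-bound]

  0. 4=4c; end=4; A:t0 B:-
  1. max(7,5)=7c; end=11; A:t0 B:t1
  2. max(6,3)=6c; end=17; A:t2 B:t1
  3. max(6,5)=6c; end=23; A:t2 B:t3
  4. max(6,2)=6c; end=29; A:t4 B:t3
  5. max(5,3)=5c; end=34; A:t4 B:t5
  6. max(4,9)=9c; end=43; A:t6 B:t5
  7. max(2,9)=9c; end=52; A:t6 B:t7
  8. 4=4c; end=56; A:t6 B:t7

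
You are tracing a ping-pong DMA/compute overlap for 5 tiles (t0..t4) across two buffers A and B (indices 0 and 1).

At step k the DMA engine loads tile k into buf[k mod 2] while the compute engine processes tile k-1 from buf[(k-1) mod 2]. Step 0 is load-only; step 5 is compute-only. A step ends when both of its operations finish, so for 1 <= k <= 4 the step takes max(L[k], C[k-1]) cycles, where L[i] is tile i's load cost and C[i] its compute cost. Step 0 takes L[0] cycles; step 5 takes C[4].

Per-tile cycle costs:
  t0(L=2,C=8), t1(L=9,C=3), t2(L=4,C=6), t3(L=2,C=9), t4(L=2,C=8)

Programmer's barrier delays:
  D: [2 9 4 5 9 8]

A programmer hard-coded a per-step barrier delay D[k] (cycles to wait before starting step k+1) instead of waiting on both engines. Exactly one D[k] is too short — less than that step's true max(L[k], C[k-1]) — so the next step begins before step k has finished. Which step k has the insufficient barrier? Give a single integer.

hazard at step 3

[0] required=L[0]=2=2 vs D=2 ok
[1] required=max(L[1]=9,C[0]=8)=9 vs D=9 ok
[2] required=max(L[2]=4,C[1]=3)=4 vs D=4 ok
[3] required=max(L[3]=2,C[2]=6)=6 vs D=5 SHORT
[4] required=max(L[4]=2,C[3]=9)=9 vs D=9 ok
[5] required=C[4]=8=8 vs D=8 ok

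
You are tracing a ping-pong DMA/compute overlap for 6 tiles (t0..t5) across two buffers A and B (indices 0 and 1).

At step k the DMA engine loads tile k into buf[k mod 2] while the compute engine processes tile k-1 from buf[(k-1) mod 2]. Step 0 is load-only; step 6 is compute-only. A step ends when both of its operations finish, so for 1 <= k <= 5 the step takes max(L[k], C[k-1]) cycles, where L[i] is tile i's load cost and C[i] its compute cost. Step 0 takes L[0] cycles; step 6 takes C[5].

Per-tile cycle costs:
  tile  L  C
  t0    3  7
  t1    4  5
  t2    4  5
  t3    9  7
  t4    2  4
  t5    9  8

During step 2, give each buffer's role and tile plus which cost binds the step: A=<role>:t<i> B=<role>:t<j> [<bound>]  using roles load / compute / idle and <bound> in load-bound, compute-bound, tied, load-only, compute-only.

step 2: A=load:t2 B=compute:t1 [compute-bound]

  0. 3=3c; end=3; A:t0 B:-
  1. max(4,7)=7c; end=10; A:t0 B:t1
  2. max(4,5)=5c; end=15; A:t2 B:t1
  3. max(9,5)=9c; end=24; A:t2 B:t3
  4. max(2,7)=7c; end=31; A:t4 B:t3
  5. max(9,4)=9c; end=40; A:t4 B:t5
  6. 8=8c; end=48; A:t4 B:t5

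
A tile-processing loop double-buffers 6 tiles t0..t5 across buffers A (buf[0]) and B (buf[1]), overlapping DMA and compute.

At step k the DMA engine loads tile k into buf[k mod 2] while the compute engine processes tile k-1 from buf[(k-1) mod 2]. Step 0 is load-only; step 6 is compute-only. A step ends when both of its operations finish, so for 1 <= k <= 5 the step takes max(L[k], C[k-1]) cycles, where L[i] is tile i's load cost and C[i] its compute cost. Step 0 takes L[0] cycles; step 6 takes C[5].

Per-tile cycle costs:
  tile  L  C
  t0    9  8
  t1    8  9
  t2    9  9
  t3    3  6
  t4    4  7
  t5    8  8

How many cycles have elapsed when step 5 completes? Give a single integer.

end_cycle[5] = 49

step 0: L[0]=9 → dur=9, Σ=9 | A=load:t0 B=idle [load-only]
step 1: L[1]=8 C[0]=8 → dur=8, Σ=17 | A=compute:t0 B=load:t1 [tied]
step 2: L[2]=9 C[1]=9 → dur=9, Σ=26 | A=load:t2 B=compute:t1 [tied]
step 3: L[3]=3 C[2]=9 → dur=9, Σ=35 | A=compute:t2 B=load:t3 [compute-bound]
step 4: L[4]=4 C[3]=6 → dur=6, Σ=41 | A=load:t4 B=compute:t3 [compute-bound]
step 5: L[5]=8 C[4]=7 → dur=8, Σ=49 | A=compute:t4 B=load:t5 [load-bound]
step 6: C[5]=8 → dur=8, Σ=57 | A=idle B=compute:t5 [compute-only]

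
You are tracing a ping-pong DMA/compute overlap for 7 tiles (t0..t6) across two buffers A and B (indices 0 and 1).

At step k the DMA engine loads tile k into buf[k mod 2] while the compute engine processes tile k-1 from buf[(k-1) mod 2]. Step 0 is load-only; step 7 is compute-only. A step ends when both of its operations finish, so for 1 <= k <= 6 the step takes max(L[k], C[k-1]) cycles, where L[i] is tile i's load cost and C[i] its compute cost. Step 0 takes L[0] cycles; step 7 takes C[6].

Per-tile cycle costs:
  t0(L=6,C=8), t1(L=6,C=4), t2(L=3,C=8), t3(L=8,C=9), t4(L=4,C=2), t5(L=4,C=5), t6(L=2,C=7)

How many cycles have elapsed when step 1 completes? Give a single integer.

step 0: L[0]=6 → dur=6, Σ=6 | A=load:t0 B=idle [load-only]
step 1: L[1]=6 C[0]=8 → dur=8, Σ=14 | A=compute:t0 B=load:t1 [compute-bound]
step 2: L[2]=3 C[1]=4 → dur=4, Σ=18 | A=load:t2 B=compute:t1 [compute-bound]
step 3: L[3]=8 C[2]=8 → dur=8, Σ=26 | A=compute:t2 B=load:t3 [tied]
step 4: L[4]=4 C[3]=9 → dur=9, Σ=35 | A=load:t4 B=compute:t3 [compute-bound]
step 5: L[5]=4 C[4]=2 → dur=4, Σ=39 | A=compute:t4 B=load:t5 [load-bound]
step 6: L[6]=2 C[5]=5 → dur=5, Σ=44 | A=load:t6 B=compute:t5 [compute-bound]
step 7: C[6]=7 → dur=7, Σ=51 | A=compute:t6 B=idle [compute-only]

end_cycle[1] = 14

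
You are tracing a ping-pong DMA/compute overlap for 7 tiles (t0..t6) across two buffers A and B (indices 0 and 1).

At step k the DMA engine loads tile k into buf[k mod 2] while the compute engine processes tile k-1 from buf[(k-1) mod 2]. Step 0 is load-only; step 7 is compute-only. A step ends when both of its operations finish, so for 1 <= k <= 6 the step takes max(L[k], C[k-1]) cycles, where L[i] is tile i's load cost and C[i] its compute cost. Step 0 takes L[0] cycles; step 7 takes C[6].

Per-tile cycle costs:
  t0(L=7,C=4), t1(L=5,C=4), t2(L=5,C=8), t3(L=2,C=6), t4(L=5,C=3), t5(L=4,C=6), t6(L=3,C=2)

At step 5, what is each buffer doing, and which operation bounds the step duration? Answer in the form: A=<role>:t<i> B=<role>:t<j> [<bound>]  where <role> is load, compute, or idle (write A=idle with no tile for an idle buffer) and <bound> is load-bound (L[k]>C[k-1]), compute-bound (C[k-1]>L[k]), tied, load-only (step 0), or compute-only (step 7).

step 5: A=compute:t4 B=load:t5 [load-bound]

k=0 load=t0/7c comp=- wait=7 total=7
k=1 load=t1/5c comp=t0/4c wait=5 total=12
k=2 load=t2/5c comp=t1/4c wait=5 total=17
k=3 load=t3/2c comp=t2/8c wait=8 total=25
k=4 load=t4/5c comp=t3/6c wait=6 total=31
k=5 load=t5/4c comp=t4/3c wait=4 total=35
k=6 load=t6/3c comp=t5/6c wait=6 total=41
k=7 load=- comp=t6/2c wait=2 total=43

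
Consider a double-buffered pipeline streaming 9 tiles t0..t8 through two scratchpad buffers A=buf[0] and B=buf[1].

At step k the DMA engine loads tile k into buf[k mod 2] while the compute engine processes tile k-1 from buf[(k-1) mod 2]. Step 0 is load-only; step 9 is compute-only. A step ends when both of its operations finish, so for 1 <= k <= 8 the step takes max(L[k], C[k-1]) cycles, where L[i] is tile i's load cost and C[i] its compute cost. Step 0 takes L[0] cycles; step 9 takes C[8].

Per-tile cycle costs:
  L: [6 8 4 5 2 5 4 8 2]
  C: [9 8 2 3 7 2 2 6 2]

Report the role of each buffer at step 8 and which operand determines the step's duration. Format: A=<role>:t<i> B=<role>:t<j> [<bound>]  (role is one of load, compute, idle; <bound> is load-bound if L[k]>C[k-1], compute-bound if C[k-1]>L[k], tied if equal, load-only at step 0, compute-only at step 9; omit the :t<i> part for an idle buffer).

k=0 load=t0/6c comp=- wait=6 total=6
k=1 load=t1/8c comp=t0/9c wait=9 total=15
k=2 load=t2/4c comp=t1/8c wait=8 total=23
k=3 load=t3/5c comp=t2/2c wait=5 total=28
k=4 load=t4/2c comp=t3/3c wait=3 total=31
k=5 load=t5/5c comp=t4/7c wait=7 total=38
k=6 load=t6/4c comp=t5/2c wait=4 total=42
k=7 load=t7/8c comp=t6/2c wait=8 total=50
k=8 load=t8/2c comp=t7/6c wait=6 total=56
k=9 load=- comp=t8/2c wait=2 total=58

step 8: A=load:t8 B=compute:t7 [compute-bound]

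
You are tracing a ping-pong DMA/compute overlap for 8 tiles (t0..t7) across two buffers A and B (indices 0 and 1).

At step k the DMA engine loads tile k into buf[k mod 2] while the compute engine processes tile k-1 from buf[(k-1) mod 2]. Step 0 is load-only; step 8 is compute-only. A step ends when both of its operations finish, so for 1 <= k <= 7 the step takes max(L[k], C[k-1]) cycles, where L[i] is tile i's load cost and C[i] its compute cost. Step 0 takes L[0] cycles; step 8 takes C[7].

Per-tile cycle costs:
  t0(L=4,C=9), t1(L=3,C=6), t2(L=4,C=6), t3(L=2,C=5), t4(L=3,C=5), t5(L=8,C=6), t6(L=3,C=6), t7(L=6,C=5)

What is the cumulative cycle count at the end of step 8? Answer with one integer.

end_cycle[8] = 55

  0. 4=4c; end=4; A:t0 B:-
  1. max(3,9)=9c; end=13; A:t0 B:t1
  2. max(4,6)=6c; end=19; A:t2 B:t1
  3. max(2,6)=6c; end=25; A:t2 B:t3
  4. max(3,5)=5c; end=30; A:t4 B:t3
  5. max(8,5)=8c; end=38; A:t4 B:t5
  6. max(3,6)=6c; end=44; A:t6 B:t5
  7. max(6,6)=6c; end=50; A:t6 B:t7
  8. 5=5c; end=55; A:t6 B:t7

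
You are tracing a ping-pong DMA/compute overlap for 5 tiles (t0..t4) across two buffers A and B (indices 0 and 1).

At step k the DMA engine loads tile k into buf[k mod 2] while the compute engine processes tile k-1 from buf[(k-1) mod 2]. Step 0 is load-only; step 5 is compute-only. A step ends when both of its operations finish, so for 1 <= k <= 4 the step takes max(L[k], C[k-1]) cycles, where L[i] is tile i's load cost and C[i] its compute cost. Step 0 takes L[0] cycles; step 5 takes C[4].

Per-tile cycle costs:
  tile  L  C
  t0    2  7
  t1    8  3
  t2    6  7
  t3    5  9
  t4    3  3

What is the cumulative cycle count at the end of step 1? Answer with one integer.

end_cycle[1] = 10

[0] DMA t0→A (2c) ∥ CU idle ⇒ 2c, clock 2
[1] DMA t1→B (8c) ∥ CU A:t0 (7c) ⇒ 8c, clock 10
[2] DMA t2→A (6c) ∥ CU B:t1 (3c) ⇒ 6c, clock 16
[3] DMA t3→B (5c) ∥ CU A:t2 (7c) ⇒ 7c, clock 23
[4] DMA t4→A (3c) ∥ CU B:t3 (9c) ⇒ 9c, clock 32
[5] DMA idle ∥ CU A:t4 (3c) ⇒ 3c, clock 35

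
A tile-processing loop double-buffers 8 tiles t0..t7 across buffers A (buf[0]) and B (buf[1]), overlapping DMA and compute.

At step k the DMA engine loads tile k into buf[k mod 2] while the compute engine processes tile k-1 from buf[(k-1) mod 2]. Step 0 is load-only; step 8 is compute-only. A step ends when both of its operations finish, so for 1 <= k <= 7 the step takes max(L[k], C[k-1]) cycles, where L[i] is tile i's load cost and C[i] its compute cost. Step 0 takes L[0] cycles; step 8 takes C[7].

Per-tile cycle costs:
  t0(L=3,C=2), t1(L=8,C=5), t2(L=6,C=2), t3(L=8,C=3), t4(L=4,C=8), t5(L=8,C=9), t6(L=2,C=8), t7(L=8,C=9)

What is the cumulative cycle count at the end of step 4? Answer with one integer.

  0. 3=3c; end=3; A:t0 B:-
  1. max(8,2)=8c; end=11; A:t0 B:t1
  2. max(6,5)=6c; end=17; A:t2 B:t1
  3. max(8,2)=8c; end=25; A:t2 B:t3
  4. max(4,3)=4c; end=29; A:t4 B:t3
  5. max(8,8)=8c; end=37; A:t4 B:t5
  6. max(2,9)=9c; end=46; A:t6 B:t5
  7. max(8,8)=8c; end=54; A:t6 B:t7
  8. 9=9c; end=63; A:t6 B:t7

end_cycle[4] = 29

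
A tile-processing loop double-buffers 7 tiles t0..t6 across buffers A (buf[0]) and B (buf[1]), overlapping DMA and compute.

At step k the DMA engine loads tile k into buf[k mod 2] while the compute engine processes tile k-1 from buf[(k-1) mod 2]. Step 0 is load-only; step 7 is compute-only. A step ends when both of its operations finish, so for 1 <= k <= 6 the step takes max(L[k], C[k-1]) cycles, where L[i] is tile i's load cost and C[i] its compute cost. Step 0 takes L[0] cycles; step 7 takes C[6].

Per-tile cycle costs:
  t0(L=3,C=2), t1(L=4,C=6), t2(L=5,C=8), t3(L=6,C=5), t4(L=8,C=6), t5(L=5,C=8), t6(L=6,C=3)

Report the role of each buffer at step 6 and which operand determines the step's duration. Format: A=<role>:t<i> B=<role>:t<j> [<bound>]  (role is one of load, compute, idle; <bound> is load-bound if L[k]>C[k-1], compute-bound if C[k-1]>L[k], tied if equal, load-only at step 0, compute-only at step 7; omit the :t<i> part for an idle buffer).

  0. 3=3c; end=3; A:t0 B:-
  1. max(4,2)=4c; end=7; A:t0 B:t1
  2. max(5,6)=6c; end=13; A:t2 B:t1
  3. max(6,8)=8c; end=21; A:t2 B:t3
  4. max(8,5)=8c; end=29; A:t4 B:t3
  5. max(5,6)=6c; end=35; A:t4 B:t5
  6. max(6,8)=8c; end=43; A:t6 B:t5
  7. 3=3c; end=46; A:t6 B:t5

step 6: A=load:t6 B=compute:t5 [compute-bound]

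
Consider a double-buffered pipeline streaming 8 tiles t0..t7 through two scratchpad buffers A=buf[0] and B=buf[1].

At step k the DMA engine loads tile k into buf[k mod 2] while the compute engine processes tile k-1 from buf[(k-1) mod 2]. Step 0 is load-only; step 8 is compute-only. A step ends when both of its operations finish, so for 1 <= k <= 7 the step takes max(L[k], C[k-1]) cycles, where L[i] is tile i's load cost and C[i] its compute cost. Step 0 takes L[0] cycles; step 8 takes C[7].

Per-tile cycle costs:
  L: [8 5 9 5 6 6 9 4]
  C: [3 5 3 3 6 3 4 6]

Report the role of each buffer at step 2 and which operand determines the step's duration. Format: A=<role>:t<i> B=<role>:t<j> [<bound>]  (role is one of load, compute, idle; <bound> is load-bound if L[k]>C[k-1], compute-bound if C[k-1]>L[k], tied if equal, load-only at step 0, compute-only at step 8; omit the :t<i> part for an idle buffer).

  0. 8=8c; end=8; A:t0 B:-
  1. max(5,3)=5c; end=13; A:t0 B:t1
  2. max(9,5)=9c; end=22; A:t2 B:t1
  3. max(5,3)=5c; end=27; A:t2 B:t3
  4. max(6,3)=6c; end=33; A:t4 B:t3
  5. max(6,6)=6c; end=39; A:t4 B:t5
  6. max(9,3)=9c; end=48; A:t6 B:t5
  7. max(4,4)=4c; end=52; A:t6 B:t7
  8. 6=6c; end=58; A:t6 B:t7

step 2: A=load:t2 B=compute:t1 [load-bound]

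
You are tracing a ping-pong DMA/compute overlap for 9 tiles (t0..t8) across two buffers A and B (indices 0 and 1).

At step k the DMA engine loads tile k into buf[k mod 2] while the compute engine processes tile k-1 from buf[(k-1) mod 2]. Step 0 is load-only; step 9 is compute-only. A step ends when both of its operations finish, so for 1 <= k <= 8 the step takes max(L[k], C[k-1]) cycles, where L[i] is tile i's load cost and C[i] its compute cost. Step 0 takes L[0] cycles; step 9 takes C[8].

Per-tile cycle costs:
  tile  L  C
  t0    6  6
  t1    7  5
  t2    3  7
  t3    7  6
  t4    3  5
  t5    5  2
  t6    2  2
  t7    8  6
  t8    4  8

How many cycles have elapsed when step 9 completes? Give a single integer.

end_cycle[9] = 60

  0. 6=6c; end=6; A:t0 B:-
  1. max(7,6)=7c; end=13; A:t0 B:t1
  2. max(3,5)=5c; end=18; A:t2 B:t1
  3. max(7,7)=7c; end=25; A:t2 B:t3
  4. max(3,6)=6c; end=31; A:t4 B:t3
  5. max(5,5)=5c; end=36; A:t4 B:t5
  6. max(2,2)=2c; end=38; A:t6 B:t5
  7. max(8,2)=8c; end=46; A:t6 B:t7
  8. max(4,6)=6c; end=52; A:t8 B:t7
  9. 8=8c; end=60; A:t8 B:t7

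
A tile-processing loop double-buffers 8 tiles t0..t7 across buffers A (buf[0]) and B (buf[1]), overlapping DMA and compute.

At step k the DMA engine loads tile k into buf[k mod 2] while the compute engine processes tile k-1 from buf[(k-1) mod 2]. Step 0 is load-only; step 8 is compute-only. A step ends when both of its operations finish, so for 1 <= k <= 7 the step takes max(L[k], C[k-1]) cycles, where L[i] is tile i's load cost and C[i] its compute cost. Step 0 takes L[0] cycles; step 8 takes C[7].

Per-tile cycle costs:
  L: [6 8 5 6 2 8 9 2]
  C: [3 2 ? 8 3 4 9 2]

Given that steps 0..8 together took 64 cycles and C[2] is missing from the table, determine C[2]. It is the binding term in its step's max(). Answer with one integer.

step 0 = dur = L[0]=6 = 6
step 1 = dur = max(L[1]=8, C[0]=3) = 8
step 2 = dur = max(L[2]=5, C[1]=2) = 5
step 3 = dur = max(L[3]=6, C[2]=?) = C[2]  (unknown; binding)
step 4 = dur = max(L[4]=2, C[3]=8) = 8
step 5 = dur = max(L[5]=8, C[4]=3) = 8
step 6 = dur = max(L[6]=9, C[5]=4) = 9
step 7 = dur = max(L[7]=2, C[6]=9) = 9
step 8 = dur = C[7]=2 = 2
sum of known step durations = 55
dur[3] = total - known = 64 - 55 = 9
C[2] is the binding max in step 3, so C[2] = dur[3] = 9

C[2] = 9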